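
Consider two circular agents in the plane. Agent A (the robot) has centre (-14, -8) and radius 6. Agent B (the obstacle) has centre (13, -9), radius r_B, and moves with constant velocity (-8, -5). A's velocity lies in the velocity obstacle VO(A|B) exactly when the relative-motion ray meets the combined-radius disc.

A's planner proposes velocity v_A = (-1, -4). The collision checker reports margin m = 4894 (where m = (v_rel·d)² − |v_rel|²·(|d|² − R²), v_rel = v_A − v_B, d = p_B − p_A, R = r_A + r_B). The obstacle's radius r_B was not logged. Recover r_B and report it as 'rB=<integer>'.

m = 4894
d = (27, -1);  v_rel = (7, 1),  |v_rel|² = 50
v_rel×d = (7)·(-1) − (1)·(27) = -34
since m = R²·50 − (-34)²:  R² = (1156 + 4894) / 50 = 121
R = √121 = 11  ⇒  r_B = 11 − 6 = 5

rB=5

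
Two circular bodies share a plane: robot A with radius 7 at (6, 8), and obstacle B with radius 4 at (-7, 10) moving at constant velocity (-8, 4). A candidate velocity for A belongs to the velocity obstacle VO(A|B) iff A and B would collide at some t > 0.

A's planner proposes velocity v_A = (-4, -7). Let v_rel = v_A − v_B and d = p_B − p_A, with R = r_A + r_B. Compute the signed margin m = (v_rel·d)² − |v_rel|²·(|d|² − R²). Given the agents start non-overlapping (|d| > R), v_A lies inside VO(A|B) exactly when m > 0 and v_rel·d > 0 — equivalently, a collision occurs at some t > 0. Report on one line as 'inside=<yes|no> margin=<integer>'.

d = (-13, 2),  |d|² = 173;  R = 7+4 = 11,  c = 173−11² = 52
v_rel = (4, -11),  |v_rel|² = 137;  v_rel·d = (4)·(-13) + (-11)·(2) = -74
137·t² + 148·t + 52 = 0  ⇒  m = (-74)² − 137·52 = -1648
m = -1648 < 0,  v_rel·d = -74 < 0  ⇒  outside

inside=no margin=-1648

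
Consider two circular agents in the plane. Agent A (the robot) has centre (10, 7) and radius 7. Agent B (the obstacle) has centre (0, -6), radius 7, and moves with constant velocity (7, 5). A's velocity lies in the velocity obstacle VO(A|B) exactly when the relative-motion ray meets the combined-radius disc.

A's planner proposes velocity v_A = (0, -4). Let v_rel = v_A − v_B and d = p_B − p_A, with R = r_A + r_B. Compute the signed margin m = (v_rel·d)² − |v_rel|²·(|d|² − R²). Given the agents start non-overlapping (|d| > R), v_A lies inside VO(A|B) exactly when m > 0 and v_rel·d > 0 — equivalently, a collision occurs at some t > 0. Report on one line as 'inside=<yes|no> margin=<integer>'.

d = (-10, -13),  |d|² = 269;  R = 7+7 = 14,  c = 269−14² = 73
v_rel = (-7, -9),  |v_rel|² = 130;  v_rel·d = (-7)·(-10) + (-9)·(-13) = 187
130·t² − 374·t + 73 = 0  ⇒  m = 187² − 130·73 = 25479
m = 25479 > 0,  v_rel·d = 187 > 0  ⇒  inside

inside=yes margin=25479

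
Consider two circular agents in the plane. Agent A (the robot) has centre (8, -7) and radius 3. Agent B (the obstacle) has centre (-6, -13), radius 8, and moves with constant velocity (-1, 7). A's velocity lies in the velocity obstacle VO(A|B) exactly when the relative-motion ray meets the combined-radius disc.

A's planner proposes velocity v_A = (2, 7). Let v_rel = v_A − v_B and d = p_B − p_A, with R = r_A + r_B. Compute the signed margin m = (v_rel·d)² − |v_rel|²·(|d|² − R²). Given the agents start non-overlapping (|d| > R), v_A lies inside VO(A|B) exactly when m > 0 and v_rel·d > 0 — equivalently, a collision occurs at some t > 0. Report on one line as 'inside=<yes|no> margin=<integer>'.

d = (-14, -6),  |d|² = 232;  R = 3+8 = 11,  c = 232−11² = 111
v_rel = (3, 0),  |v_rel|² = 9;  v_rel·d = (3)·(-14) + (0)·(-6) = -42
9·t² + 84·t + 111 = 0  ⇒  m = (-42)² − 9·111 = 765
m = 765 > 0,  v_rel·d = -42 < 0  ⇒  outside

inside=no margin=765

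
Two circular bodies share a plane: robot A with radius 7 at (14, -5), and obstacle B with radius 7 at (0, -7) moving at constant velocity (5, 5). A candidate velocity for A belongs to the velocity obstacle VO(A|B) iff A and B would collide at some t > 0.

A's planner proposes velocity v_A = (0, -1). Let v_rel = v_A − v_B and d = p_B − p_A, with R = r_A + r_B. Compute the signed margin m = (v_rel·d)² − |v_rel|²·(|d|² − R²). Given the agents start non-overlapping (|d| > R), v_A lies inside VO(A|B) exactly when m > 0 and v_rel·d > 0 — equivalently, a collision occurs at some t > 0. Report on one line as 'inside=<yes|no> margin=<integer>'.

d = (-14, -2),  |d|² = 200;  R = 7+7 = 14,  c = 200−14² = 4
v_rel = (-5, -6),  |v_rel|² = 61;  v_rel·d = (-5)·(-14) + (-6)·(-2) = 82
61·t² − 164·t + 4 = 0  ⇒  m = 82² − 61·4 = 6480
m = 6480 > 0,  v_rel·d = 82 > 0  ⇒  inside

inside=yes margin=6480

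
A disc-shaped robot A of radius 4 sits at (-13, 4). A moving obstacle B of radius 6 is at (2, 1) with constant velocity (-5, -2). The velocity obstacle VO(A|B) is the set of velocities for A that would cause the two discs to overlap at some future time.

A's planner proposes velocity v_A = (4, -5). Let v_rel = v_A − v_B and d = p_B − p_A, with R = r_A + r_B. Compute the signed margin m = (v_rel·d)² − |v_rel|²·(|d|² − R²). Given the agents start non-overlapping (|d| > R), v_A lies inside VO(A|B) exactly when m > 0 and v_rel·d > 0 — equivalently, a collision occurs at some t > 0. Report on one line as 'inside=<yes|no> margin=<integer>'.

d = (15, -3),  |d|² = 234;  R = 4+6 = 10,  c = 234−10² = 134
v_rel = (9, -3),  |v_rel|² = 90;  v_rel·d = (9)·(15) + (-3)·(-3) = 144
90·t² − 288·t + 134 = 0  ⇒  m = 144² − 90·134 = 8676
m = 8676 > 0,  v_rel·d = 144 > 0  ⇒  inside

inside=yes margin=8676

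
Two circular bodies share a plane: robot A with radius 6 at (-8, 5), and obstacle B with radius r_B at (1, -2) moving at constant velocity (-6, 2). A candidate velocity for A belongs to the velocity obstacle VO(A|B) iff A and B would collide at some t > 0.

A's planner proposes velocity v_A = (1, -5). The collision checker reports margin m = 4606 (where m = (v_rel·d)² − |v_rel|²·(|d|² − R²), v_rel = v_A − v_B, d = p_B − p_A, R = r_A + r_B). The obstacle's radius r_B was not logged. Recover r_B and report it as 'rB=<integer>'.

m = 4606
d = (9, -7);  v_rel = (7, -7),  |v_rel|² = 98
v_rel×d = (7)·(-7) − (-7)·(9) = 14
since m = R²·98 − 14²:  R² = (196 + 4606) / 98 = 49
R = √49 = 7  ⇒  r_B = 7 − 6 = 1

rB=1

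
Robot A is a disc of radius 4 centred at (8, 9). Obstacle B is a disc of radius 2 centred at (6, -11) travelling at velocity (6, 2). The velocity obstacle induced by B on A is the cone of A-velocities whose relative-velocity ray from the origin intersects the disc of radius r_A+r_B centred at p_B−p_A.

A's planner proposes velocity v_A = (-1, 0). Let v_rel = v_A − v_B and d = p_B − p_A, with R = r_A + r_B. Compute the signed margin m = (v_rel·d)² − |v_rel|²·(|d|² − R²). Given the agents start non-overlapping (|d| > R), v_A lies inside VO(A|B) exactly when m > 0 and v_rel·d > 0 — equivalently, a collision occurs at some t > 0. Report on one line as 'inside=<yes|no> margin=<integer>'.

d = (-2, -20),  |d|² = 404;  R = 4+2 = 6,  c = 404−6² = 368
v_rel = (-7, -2),  |v_rel|² = 53;  v_rel·d = (-7)·(-2) + (-2)·(-20) = 54
53·t² − 108·t + 368 = 0  ⇒  m = 54² − 53·368 = -16588
m = -16588 < 0,  v_rel·d = 54 > 0  ⇒  outside

inside=no margin=-16588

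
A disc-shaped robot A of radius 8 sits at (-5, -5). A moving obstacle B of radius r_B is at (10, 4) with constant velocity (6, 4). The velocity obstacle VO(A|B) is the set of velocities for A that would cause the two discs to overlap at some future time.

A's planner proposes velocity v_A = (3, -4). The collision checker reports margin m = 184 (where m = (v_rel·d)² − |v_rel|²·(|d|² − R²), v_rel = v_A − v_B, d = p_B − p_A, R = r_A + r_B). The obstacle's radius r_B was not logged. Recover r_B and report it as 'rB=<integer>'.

m = 184
d = (15, 9);  v_rel = (-3, -8),  |v_rel|² = 73
v_rel×d = (-3)·(9) − (-8)·(15) = 93
since m = R²·73 − 93²:  R² = (8649 + 184) / 73 = 121
R = √121 = 11  ⇒  r_B = 11 − 8 = 3

rB=3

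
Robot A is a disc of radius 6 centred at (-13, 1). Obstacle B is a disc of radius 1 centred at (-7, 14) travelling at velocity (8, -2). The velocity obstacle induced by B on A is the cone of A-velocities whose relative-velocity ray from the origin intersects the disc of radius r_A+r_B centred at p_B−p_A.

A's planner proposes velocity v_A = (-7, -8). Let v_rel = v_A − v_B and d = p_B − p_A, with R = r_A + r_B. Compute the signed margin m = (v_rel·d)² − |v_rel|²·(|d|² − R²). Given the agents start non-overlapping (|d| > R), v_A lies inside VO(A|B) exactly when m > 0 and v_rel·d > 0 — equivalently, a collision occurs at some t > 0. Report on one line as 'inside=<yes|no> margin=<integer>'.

d = (6, 13),  |d|² = 205;  R = 6+1 = 7,  c = 205−7² = 156
v_rel = (-15, -6),  |v_rel|² = 261;  v_rel·d = (-15)·(6) + (-6)·(13) = -168
261·t² + 336·t + 156 = 0  ⇒  m = (-168)² − 261·156 = -12492
m = -12492 < 0,  v_rel·d = -168 < 0  ⇒  outside

inside=no margin=-12492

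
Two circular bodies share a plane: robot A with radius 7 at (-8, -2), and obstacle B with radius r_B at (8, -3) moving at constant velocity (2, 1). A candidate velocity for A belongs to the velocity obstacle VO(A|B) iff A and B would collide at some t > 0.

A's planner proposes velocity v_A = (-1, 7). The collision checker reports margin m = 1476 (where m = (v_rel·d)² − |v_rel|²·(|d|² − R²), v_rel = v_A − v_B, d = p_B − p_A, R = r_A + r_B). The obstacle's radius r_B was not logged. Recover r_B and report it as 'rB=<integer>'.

m = 1476
d = (16, -1);  v_rel = (-3, 6),  |v_rel|² = 45
v_rel×d = (-3)·(-1) − (6)·(16) = -93
since m = R²·45 − (-93)²:  R² = (8649 + 1476) / 45 = 225
R = √225 = 15  ⇒  r_B = 15 − 7 = 8

rB=8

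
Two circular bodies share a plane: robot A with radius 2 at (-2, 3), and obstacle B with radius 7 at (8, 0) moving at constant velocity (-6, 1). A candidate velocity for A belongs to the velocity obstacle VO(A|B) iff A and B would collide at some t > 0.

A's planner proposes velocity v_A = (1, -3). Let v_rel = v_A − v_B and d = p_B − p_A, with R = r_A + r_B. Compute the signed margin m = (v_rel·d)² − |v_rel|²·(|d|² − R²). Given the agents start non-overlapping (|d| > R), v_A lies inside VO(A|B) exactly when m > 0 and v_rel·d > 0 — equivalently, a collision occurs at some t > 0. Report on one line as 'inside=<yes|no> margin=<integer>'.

d = (10, -3),  |d|² = 109;  R = 2+7 = 9,  c = 109−9² = 28
v_rel = (7, -4),  |v_rel|² = 65;  v_rel·d = (7)·(10) + (-4)·(-3) = 82
65·t² − 164·t + 28 = 0  ⇒  m = 82² − 65·28 = 4904
m = 4904 > 0,  v_rel·d = 82 > 0  ⇒  inside

inside=yes margin=4904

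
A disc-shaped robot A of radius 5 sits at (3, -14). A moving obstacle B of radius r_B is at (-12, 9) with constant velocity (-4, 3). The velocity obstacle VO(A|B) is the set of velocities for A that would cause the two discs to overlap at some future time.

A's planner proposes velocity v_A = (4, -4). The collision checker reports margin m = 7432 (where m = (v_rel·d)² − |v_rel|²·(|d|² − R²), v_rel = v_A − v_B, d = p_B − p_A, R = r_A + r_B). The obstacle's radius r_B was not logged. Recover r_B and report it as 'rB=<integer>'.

m = 7432
d = (-15, 23);  v_rel = (8, -7),  |v_rel|² = 113
v_rel×d = (8)·(23) − (-7)·(-15) = 79
since m = R²·113 − 79²:  R² = (6241 + 7432) / 113 = 121
R = √121 = 11  ⇒  r_B = 11 − 5 = 6

rB=6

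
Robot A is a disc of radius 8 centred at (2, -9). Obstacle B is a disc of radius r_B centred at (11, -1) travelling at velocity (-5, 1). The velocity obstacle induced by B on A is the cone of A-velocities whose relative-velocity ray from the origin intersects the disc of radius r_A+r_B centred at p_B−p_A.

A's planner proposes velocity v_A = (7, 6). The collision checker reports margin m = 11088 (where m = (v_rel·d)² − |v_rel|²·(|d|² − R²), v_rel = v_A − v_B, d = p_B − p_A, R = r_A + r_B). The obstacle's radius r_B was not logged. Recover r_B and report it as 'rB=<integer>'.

m = 11088
d = (9, 8);  v_rel = (12, 5),  |v_rel|² = 169
v_rel×d = (12)·(8) − (5)·(9) = 51
since m = R²·169 − 51²:  R² = (2601 + 11088) / 169 = 81
R = √81 = 9  ⇒  r_B = 9 − 8 = 1

rB=1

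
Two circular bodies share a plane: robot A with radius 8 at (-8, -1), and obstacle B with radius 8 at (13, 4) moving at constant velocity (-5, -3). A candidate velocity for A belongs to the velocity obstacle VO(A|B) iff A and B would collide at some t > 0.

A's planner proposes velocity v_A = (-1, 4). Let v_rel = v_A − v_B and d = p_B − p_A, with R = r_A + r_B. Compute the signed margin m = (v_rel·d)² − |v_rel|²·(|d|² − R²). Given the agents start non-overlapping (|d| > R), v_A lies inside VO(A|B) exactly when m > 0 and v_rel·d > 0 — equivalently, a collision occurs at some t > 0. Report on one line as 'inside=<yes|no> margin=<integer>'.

d = (21, 5),  |d|² = 466;  R = 8+8 = 16,  c = 466−16² = 210
v_rel = (4, 7),  |v_rel|² = 65;  v_rel·d = (4)·(21) + (7)·(5) = 119
65·t² − 238·t + 210 = 0  ⇒  m = 119² − 65·210 = 511
m = 511 > 0,  v_rel·d = 119 > 0  ⇒  inside

inside=yes margin=511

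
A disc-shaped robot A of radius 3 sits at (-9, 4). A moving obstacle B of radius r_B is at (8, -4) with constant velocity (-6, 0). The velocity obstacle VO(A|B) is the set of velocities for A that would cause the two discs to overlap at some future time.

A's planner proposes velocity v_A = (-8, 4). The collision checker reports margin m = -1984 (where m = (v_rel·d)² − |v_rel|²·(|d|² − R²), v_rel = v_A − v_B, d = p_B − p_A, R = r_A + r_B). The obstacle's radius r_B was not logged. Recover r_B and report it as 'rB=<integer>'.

m = -1984
d = (17, -8);  v_rel = (-2, 4),  |v_rel|² = 20
v_rel×d = (-2)·(-8) − (4)·(17) = -52
since m = R²·20 − (-52)²:  R² = (2704 + -1984) / 20 = 36
R = √36 = 6  ⇒  r_B = 6 − 3 = 3

rB=3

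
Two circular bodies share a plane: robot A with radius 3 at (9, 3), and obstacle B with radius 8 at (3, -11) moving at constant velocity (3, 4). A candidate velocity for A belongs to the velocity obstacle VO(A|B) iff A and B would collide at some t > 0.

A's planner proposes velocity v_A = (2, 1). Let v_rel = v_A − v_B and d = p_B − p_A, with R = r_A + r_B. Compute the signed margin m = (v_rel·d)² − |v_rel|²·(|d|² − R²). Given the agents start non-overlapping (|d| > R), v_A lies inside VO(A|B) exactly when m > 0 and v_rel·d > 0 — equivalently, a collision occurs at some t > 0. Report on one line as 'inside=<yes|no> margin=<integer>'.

d = (-6, -14),  |d|² = 232;  R = 3+8 = 11,  c = 232−11² = 111
v_rel = (-1, -3),  |v_rel|² = 10;  v_rel·d = (-1)·(-6) + (-3)·(-14) = 48
10·t² − 96·t + 111 = 0  ⇒  m = 48² − 10·111 = 1194
m = 1194 > 0,  v_rel·d = 48 > 0  ⇒  inside

inside=yes margin=1194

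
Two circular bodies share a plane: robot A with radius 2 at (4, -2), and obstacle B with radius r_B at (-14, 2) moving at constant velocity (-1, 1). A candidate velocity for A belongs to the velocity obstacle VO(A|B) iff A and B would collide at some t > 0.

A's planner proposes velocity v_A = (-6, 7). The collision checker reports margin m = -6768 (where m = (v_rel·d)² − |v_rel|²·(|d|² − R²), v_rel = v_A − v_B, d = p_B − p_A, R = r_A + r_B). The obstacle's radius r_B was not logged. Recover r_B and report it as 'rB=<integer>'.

m = -6768
d = (-18, 4);  v_rel = (-5, 6),  |v_rel|² = 61
v_rel×d = (-5)·(4) − (6)·(-18) = 88
since m = R²·61 − 88²:  R² = (7744 + -6768) / 61 = 16
R = √16 = 4  ⇒  r_B = 4 − 2 = 2

rB=2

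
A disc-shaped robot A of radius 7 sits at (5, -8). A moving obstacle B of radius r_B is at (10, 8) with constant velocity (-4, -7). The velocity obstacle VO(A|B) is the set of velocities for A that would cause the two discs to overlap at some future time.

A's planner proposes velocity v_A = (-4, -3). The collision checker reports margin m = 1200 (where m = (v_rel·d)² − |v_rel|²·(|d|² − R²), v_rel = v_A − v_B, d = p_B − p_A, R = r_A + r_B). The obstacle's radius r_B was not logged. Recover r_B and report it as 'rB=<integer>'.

m = 1200
d = (5, 16);  v_rel = (0, 4),  |v_rel|² = 16
v_rel×d = (0)·(16) − (4)·(5) = -20
since m = R²·16 − (-20)²:  R² = (400 + 1200) / 16 = 100
R = √100 = 10  ⇒  r_B = 10 − 7 = 3

rB=3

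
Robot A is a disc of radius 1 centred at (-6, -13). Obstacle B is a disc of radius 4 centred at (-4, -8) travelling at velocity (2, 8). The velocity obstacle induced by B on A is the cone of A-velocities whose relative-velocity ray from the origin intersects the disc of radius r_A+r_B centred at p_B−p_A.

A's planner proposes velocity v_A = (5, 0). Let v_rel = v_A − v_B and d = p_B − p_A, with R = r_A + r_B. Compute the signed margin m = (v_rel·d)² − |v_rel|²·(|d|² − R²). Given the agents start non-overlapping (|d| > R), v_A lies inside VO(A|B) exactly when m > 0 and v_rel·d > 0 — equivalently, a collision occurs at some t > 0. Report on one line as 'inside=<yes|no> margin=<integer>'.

d = (2, 5),  |d|² = 29;  R = 1+4 = 5,  c = 29−5² = 4
v_rel = (3, -8),  |v_rel|² = 73;  v_rel·d = (3)·(2) + (-8)·(5) = -34
73·t² + 68·t + 4 = 0  ⇒  m = (-34)² − 73·4 = 864
m = 864 > 0,  v_rel·d = -34 < 0  ⇒  outside

inside=no margin=864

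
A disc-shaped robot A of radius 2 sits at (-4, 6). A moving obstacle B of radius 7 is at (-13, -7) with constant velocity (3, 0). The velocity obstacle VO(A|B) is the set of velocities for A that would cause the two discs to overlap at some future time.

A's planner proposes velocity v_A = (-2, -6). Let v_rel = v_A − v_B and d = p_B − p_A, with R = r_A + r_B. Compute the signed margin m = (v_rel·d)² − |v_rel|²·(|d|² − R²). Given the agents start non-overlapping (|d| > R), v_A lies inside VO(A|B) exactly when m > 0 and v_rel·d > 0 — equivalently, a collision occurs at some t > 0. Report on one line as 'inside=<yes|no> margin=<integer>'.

d = (-9, -13),  |d|² = 250;  R = 2+7 = 9,  c = 250−9² = 169
v_rel = (-5, -6),  |v_rel|² = 61;  v_rel·d = (-5)·(-9) + (-6)·(-13) = 123
61·t² − 246·t + 169 = 0  ⇒  m = 123² − 61·169 = 4820
m = 4820 > 0,  v_rel·d = 123 > 0  ⇒  inside

inside=yes margin=4820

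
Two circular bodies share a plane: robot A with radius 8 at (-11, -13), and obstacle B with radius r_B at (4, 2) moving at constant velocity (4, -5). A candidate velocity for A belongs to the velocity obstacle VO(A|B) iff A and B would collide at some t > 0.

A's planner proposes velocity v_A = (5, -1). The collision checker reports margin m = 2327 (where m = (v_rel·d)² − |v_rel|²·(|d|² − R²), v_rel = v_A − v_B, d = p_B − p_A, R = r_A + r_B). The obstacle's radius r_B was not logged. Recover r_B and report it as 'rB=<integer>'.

m = 2327
d = (15, 15);  v_rel = (1, 4),  |v_rel|² = 17
v_rel×d = (1)·(15) − (4)·(15) = -45
since m = R²·17 − (-45)²:  R² = (2025 + 2327) / 17 = 256
R = √256 = 16  ⇒  r_B = 16 − 8 = 8

rB=8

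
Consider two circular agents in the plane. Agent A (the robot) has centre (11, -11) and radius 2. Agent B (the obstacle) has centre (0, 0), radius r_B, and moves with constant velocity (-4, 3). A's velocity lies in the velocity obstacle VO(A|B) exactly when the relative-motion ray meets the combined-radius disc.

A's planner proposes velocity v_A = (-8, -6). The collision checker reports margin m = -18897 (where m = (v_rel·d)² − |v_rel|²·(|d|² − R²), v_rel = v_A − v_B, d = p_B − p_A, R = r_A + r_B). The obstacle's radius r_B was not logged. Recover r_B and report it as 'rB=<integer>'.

m = -18897
d = (-11, 11);  v_rel = (-4, -9),  |v_rel|² = 97
v_rel×d = (-4)·(11) − (-9)·(-11) = -143
since m = R²·97 − (-143)²:  R² = (20449 + -18897) / 97 = 16
R = √16 = 4  ⇒  r_B = 4 − 2 = 2

rB=2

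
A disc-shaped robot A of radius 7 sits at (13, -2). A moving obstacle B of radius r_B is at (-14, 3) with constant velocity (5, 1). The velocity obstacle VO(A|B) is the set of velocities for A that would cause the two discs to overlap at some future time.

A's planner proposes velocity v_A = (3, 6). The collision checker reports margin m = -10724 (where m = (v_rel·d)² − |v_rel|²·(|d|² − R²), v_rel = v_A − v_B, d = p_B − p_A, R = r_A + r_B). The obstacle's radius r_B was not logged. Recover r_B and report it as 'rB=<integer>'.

m = -10724
d = (-27, 5);  v_rel = (-2, 5),  |v_rel|² = 29
v_rel×d = (-2)·(5) − (5)·(-27) = 125
since m = R²·29 − 125²:  R² = (15625 + -10724) / 29 = 169
R = √169 = 13  ⇒  r_B = 13 − 7 = 6

rB=6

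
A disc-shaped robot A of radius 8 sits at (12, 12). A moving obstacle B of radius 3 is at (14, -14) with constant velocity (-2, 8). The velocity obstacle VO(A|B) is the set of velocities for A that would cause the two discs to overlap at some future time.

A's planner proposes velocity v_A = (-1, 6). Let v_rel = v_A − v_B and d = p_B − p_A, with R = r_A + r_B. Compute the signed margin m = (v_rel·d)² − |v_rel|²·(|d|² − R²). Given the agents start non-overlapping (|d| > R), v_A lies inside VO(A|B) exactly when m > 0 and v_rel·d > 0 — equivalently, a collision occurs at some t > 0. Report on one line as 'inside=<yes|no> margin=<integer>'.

d = (2, -26),  |d|² = 680;  R = 8+3 = 11,  c = 680−11² = 559
v_rel = (1, -2),  |v_rel|² = 5;  v_rel·d = (1)·(2) + (-2)·(-26) = 54
5·t² − 108·t + 559 = 0  ⇒  m = 54² − 5·559 = 121
m = 121 > 0,  v_rel·d = 54 > 0  ⇒  inside

inside=yes margin=121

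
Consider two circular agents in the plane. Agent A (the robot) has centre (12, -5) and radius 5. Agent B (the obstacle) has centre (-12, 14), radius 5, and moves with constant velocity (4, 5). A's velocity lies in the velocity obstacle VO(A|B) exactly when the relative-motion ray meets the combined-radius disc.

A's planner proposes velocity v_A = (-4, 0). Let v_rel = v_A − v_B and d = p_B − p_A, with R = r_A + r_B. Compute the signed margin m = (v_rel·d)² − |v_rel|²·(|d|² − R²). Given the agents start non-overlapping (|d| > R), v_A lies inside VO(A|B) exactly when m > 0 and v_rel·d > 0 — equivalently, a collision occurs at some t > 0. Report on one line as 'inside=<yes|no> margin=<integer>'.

d = (-24, 19),  |d|² = 937;  R = 5+5 = 10,  c = 937−10² = 837
v_rel = (-8, -5),  |v_rel|² = 89;  v_rel·d = (-8)·(-24) + (-5)·(19) = 97
89·t² − 194·t + 837 = 0  ⇒  m = 97² − 89·837 = -65084
m = -65084 < 0,  v_rel·d = 97 > 0  ⇒  outside

inside=no margin=-65084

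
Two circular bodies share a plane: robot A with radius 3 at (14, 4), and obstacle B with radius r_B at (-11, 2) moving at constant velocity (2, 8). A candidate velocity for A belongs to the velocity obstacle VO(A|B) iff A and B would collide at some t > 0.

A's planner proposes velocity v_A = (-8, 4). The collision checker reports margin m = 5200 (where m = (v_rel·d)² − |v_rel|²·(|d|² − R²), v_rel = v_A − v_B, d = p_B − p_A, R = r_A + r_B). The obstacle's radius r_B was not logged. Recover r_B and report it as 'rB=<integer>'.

m = 5200
d = (-25, -2);  v_rel = (-10, -4),  |v_rel|² = 116
v_rel×d = (-10)·(-2) − (-4)·(-25) = -80
since m = R²·116 − (-80)²:  R² = (6400 + 5200) / 116 = 100
R = √100 = 10  ⇒  r_B = 10 − 3 = 7

rB=7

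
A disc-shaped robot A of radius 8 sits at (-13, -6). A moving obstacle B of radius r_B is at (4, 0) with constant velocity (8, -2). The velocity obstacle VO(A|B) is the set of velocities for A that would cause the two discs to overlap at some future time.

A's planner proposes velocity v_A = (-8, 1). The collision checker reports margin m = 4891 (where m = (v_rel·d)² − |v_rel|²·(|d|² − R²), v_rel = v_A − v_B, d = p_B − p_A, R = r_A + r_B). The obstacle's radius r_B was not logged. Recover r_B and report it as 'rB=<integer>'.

m = 4891
d = (17, 6);  v_rel = (-16, 3),  |v_rel|² = 265
v_rel×d = (-16)·(6) − (3)·(17) = -147
since m = R²·265 − (-147)²:  R² = (21609 + 4891) / 265 = 100
R = √100 = 10  ⇒  r_B = 10 − 8 = 2

rB=2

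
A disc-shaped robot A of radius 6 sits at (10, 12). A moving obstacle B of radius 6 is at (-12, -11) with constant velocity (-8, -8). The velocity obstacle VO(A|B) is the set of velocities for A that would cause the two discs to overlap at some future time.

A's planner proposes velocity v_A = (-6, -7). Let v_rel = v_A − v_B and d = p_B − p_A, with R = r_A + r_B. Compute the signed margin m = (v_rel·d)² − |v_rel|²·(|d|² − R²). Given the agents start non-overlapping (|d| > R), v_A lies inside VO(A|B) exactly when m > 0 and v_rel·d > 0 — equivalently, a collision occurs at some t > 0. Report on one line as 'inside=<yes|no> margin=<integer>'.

d = (-22, -23),  |d|² = 1013;  R = 6+6 = 12,  c = 1013−12² = 869
v_rel = (2, 1),  |v_rel|² = 5;  v_rel·d = (2)·(-22) + (1)·(-23) = -67
5·t² + 134·t + 869 = 0  ⇒  m = (-67)² − 5·869 = 144
m = 144 > 0,  v_rel·d = -67 < 0  ⇒  outside

inside=no margin=144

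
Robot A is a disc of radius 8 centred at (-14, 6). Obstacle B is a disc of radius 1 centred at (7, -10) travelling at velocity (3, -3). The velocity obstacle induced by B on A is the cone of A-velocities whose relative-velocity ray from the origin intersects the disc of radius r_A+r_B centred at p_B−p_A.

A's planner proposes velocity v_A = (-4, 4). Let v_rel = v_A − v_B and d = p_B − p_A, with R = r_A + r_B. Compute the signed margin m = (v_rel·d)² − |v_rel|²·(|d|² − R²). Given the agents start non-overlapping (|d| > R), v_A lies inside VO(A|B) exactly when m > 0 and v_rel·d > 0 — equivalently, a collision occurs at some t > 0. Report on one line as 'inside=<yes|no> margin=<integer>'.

d = (21, -16),  |d|² = 697;  R = 8+1 = 9,  c = 697−9² = 616
v_rel = (-7, 7),  |v_rel|² = 98;  v_rel·d = (-7)·(21) + (7)·(-16) = -259
98·t² + 518·t + 616 = 0  ⇒  m = (-259)² − 98·616 = 6713
m = 6713 > 0,  v_rel·d = -259 < 0  ⇒  outside

inside=no margin=6713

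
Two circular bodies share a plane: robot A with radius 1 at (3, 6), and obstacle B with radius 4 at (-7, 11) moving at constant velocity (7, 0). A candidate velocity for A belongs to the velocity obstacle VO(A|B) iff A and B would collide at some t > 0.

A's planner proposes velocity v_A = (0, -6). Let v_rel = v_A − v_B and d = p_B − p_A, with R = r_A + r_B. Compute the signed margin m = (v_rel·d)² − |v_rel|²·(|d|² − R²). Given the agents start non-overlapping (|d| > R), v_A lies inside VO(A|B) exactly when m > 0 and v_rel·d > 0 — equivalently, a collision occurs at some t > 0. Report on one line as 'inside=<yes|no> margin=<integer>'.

d = (-10, 5),  |d|² = 125;  R = 1+4 = 5,  c = 125−5² = 100
v_rel = (-7, -6),  |v_rel|² = 85;  v_rel·d = (-7)·(-10) + (-6)·(5) = 40
85·t² − 80·t + 100 = 0  ⇒  m = 40² − 85·100 = -6900
m = -6900 < 0,  v_rel·d = 40 > 0  ⇒  outside

inside=no margin=-6900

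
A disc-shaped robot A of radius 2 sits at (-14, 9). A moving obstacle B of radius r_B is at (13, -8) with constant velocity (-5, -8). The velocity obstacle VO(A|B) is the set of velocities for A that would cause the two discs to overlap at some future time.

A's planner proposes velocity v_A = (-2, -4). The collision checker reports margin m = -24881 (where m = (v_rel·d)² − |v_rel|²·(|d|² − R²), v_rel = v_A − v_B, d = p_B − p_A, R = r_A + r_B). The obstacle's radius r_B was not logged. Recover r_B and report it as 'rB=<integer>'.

m = -24881
d = (27, -17);  v_rel = (3, 4),  |v_rel|² = 25
v_rel×d = (3)·(-17) − (4)·(27) = -159
since m = R²·25 − (-159)²:  R² = (25281 + -24881) / 25 = 16
R = √16 = 4  ⇒  r_B = 4 − 2 = 2

rB=2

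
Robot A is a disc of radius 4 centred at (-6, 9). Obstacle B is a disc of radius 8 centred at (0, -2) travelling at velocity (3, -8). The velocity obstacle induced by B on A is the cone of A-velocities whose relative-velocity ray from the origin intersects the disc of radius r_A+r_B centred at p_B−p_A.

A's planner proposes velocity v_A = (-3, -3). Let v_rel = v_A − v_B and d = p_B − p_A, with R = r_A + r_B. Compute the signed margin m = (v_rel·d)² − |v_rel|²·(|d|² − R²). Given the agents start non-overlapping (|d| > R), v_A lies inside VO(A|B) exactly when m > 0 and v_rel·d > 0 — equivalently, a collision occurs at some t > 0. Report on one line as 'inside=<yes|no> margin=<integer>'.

d = (6, -11),  |d|² = 157;  R = 4+8 = 12,  c = 157−12² = 13
v_rel = (-6, 5),  |v_rel|² = 61;  v_rel·d = (-6)·(6) + (5)·(-11) = -91
61·t² + 182·t + 13 = 0  ⇒  m = (-91)² − 61·13 = 7488
m = 7488 > 0,  v_rel·d = -91 < 0  ⇒  outside

inside=no margin=7488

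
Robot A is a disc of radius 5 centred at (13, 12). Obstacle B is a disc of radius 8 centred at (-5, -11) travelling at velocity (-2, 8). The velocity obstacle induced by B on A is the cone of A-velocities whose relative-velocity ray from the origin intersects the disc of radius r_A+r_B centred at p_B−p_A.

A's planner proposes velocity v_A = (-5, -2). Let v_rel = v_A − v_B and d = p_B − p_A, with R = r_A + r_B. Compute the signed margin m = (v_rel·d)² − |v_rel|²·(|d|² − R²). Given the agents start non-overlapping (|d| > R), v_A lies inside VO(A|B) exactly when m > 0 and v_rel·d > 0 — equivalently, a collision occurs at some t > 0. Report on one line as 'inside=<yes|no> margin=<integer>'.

d = (-18, -23),  |d|² = 853;  R = 5+8 = 13,  c = 853−13² = 684
v_rel = (-3, -10),  |v_rel|² = 109;  v_rel·d = (-3)·(-18) + (-10)·(-23) = 284
109·t² − 568·t + 684 = 0  ⇒  m = 284² − 109·684 = 6100
m = 6100 > 0,  v_rel·d = 284 > 0  ⇒  inside

inside=yes margin=6100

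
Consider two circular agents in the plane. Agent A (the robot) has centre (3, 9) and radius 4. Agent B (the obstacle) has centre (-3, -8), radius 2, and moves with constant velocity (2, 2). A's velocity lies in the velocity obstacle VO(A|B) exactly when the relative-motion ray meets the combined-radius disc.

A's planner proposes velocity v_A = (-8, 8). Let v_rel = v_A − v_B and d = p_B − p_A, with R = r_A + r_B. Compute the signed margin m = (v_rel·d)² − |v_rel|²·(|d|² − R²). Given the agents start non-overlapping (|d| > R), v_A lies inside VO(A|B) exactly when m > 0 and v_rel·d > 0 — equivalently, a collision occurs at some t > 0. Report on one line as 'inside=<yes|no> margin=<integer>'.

d = (-6, -17),  |d|² = 325;  R = 4+2 = 6,  c = 325−6² = 289
v_rel = (-10, 6),  |v_rel|² = 136;  v_rel·d = (-10)·(-6) + (6)·(-17) = -42
136·t² + 84·t + 289 = 0  ⇒  m = (-42)² − 136·289 = -37540
m = -37540 < 0,  v_rel·d = -42 < 0  ⇒  outside

inside=no margin=-37540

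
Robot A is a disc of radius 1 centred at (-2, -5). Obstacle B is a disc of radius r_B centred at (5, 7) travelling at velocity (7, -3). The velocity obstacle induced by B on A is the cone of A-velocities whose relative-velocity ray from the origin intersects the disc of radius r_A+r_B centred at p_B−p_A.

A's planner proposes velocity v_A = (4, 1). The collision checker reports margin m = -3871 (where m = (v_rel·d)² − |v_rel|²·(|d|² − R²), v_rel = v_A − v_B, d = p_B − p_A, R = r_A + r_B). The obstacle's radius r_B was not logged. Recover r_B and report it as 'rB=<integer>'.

m = -3871
d = (7, 12);  v_rel = (-3, 4),  |v_rel|² = 25
v_rel×d = (-3)·(12) − (4)·(7) = -64
since m = R²·25 − (-64)²:  R² = (4096 + -3871) / 25 = 9
R = √9 = 3  ⇒  r_B = 3 − 1 = 2

rB=2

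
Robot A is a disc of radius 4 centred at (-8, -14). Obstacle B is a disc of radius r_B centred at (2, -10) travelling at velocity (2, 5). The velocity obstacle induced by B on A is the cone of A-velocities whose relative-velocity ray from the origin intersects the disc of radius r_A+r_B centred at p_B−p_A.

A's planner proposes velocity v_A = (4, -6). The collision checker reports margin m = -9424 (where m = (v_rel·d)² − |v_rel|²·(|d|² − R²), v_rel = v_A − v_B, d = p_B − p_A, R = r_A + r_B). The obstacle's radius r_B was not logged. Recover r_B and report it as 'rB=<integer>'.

m = -9424
d = (10, 4);  v_rel = (2, -11),  |v_rel|² = 125
v_rel×d = (2)·(4) − (-11)·(10) = 118
since m = R²·125 − 118²:  R² = (13924 + -9424) / 125 = 36
R = √36 = 6  ⇒  r_B = 6 − 4 = 2

rB=2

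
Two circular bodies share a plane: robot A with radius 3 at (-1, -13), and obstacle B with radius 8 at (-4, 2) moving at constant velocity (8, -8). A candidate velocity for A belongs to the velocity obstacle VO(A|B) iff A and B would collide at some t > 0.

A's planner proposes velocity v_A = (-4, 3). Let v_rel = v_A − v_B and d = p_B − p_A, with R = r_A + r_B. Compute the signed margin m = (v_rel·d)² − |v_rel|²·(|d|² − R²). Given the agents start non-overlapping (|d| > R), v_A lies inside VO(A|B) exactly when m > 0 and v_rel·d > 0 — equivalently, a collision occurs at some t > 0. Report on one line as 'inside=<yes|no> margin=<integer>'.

d = (-3, 15),  |d|² = 234;  R = 3+8 = 11,  c = 234−11² = 113
v_rel = (-12, 11),  |v_rel|² = 265;  v_rel·d = (-12)·(-3) + (11)·(15) = 201
265·t² − 402·t + 113 = 0  ⇒  m = 201² − 265·113 = 10456
m = 10456 > 0,  v_rel·d = 201 > 0  ⇒  inside

inside=yes margin=10456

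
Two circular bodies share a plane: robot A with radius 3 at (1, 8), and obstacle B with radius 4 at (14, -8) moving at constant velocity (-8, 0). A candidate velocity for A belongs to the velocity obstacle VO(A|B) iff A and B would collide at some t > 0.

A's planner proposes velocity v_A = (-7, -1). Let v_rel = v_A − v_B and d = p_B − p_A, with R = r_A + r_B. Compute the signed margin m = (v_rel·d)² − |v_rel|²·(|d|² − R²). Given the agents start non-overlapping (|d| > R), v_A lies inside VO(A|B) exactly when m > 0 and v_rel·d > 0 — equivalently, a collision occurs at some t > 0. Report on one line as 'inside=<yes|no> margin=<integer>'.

d = (13, -16),  |d|² = 425;  R = 3+4 = 7,  c = 425−7² = 376
v_rel = (1, -1),  |v_rel|² = 2;  v_rel·d = (1)·(13) + (-1)·(-16) = 29
2·t² − 58·t + 376 = 0  ⇒  m = 29² − 2·376 = 89
m = 89 > 0,  v_rel·d = 29 > 0  ⇒  inside

inside=yes margin=89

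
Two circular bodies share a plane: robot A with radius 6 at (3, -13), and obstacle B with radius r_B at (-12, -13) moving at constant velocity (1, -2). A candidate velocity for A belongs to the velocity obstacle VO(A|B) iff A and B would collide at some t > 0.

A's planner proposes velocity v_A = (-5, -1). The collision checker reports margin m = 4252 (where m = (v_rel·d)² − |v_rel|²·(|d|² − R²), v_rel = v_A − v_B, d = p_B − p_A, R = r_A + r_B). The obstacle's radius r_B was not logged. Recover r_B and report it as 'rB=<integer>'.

m = 4252
d = (-15, 0);  v_rel = (-6, 1),  |v_rel|² = 37
v_rel×d = (-6)·(0) − (1)·(-15) = 15
since m = R²·37 − 15²:  R² = (225 + 4252) / 37 = 121
R = √121 = 11  ⇒  r_B = 11 − 6 = 5

rB=5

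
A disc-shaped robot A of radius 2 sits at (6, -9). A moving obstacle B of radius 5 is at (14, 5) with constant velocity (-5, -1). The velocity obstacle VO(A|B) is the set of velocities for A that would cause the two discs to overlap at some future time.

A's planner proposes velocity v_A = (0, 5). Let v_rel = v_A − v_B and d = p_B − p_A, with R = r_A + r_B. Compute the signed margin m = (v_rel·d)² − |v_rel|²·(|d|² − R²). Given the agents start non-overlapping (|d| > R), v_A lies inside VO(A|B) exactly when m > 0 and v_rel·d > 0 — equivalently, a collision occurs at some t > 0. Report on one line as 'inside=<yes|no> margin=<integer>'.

d = (8, 14),  |d|² = 260;  R = 2+5 = 7,  c = 260−7² = 211
v_rel = (5, 6),  |v_rel|² = 61;  v_rel·d = (5)·(8) + (6)·(14) = 124
61·t² − 248·t + 211 = 0  ⇒  m = 124² − 61·211 = 2505
m = 2505 > 0,  v_rel·d = 124 > 0  ⇒  inside

inside=yes margin=2505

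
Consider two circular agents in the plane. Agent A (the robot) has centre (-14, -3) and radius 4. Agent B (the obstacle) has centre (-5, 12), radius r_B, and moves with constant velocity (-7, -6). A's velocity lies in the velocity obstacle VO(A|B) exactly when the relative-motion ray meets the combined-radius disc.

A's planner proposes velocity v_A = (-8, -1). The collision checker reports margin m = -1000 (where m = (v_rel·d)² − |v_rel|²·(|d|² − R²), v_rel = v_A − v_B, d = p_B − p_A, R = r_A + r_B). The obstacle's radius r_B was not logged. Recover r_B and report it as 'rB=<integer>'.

m = -1000
d = (9, 15);  v_rel = (-1, 5),  |v_rel|² = 26
v_rel×d = (-1)·(15) − (5)·(9) = -60
since m = R²·26 − (-60)²:  R² = (3600 + -1000) / 26 = 100
R = √100 = 10  ⇒  r_B = 10 − 4 = 6

rB=6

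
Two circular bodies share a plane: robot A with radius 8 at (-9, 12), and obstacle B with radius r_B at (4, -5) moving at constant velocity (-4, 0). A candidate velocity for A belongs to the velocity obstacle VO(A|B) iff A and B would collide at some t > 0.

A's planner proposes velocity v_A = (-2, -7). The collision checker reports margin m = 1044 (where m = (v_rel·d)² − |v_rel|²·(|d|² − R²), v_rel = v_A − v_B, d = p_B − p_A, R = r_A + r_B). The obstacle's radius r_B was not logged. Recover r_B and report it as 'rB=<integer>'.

m = 1044
d = (13, -17);  v_rel = (2, -7),  |v_rel|² = 53
v_rel×d = (2)·(-17) − (-7)·(13) = 57
since m = R²·53 − 57²:  R² = (3249 + 1044) / 53 = 81
R = √81 = 9  ⇒  r_B = 9 − 8 = 1

rB=1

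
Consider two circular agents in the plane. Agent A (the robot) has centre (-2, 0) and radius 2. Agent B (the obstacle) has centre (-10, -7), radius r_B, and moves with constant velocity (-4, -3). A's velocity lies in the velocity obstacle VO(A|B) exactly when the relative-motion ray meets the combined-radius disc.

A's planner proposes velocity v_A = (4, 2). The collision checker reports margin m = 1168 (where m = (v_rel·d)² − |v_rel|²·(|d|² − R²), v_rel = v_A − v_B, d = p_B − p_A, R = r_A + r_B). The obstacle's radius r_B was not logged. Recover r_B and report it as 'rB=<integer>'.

m = 1168
d = (-8, -7);  v_rel = (8, 5),  |v_rel|² = 89
v_rel×d = (8)·(-7) − (5)·(-8) = -16
since m = R²·89 − (-16)²:  R² = (256 + 1168) / 89 = 16
R = √16 = 4  ⇒  r_B = 4 − 2 = 2

rB=2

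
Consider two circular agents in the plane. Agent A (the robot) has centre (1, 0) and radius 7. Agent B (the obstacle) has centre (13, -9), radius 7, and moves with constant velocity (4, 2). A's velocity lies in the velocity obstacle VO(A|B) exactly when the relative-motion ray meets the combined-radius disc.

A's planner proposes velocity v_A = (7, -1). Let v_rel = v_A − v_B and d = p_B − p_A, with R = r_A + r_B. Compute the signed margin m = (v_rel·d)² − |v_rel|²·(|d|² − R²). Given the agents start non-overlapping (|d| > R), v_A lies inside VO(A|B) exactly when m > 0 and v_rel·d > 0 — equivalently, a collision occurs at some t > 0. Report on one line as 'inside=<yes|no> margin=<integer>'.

d = (12, -9),  |d|² = 225;  R = 7+7 = 14,  c = 225−14² = 29
v_rel = (3, -3),  |v_rel|² = 18;  v_rel·d = (3)·(12) + (-3)·(-9) = 63
18·t² − 126·t + 29 = 0  ⇒  m = 63² − 18·29 = 3447
m = 3447 > 0,  v_rel·d = 63 > 0  ⇒  inside

inside=yes margin=3447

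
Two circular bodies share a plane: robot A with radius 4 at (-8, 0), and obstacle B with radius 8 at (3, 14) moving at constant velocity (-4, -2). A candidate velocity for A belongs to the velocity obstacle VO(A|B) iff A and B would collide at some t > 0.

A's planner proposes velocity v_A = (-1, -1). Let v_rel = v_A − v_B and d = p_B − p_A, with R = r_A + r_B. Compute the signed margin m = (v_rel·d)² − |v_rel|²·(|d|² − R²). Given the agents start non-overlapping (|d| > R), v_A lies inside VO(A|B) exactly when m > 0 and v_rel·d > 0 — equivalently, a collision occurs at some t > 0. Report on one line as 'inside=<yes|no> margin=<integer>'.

d = (11, 14),  |d|² = 317;  R = 4+8 = 12,  c = 317−12² = 173
v_rel = (3, 1),  |v_rel|² = 10;  v_rel·d = (3)·(11) + (1)·(14) = 47
10·t² − 94·t + 173 = 0  ⇒  m = 47² − 10·173 = 479
m = 479 > 0,  v_rel·d = 47 > 0  ⇒  inside

inside=yes margin=479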